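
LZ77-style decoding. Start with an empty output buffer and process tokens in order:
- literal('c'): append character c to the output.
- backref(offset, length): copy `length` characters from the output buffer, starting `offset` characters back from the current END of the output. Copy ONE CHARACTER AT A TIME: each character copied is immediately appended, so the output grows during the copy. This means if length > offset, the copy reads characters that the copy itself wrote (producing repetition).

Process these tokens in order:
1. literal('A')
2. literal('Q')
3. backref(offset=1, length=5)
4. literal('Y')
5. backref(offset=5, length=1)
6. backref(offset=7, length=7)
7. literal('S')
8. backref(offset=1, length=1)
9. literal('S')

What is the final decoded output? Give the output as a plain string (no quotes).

Token 1: literal('A'). Output: "A"
Token 2: literal('Q'). Output: "AQ"
Token 3: backref(off=1, len=5) (overlapping!). Copied 'QQQQQ' from pos 1. Output: "AQQQQQQ"
Token 4: literal('Y'). Output: "AQQQQQQY"
Token 5: backref(off=5, len=1). Copied 'Q' from pos 3. Output: "AQQQQQQYQ"
Token 6: backref(off=7, len=7). Copied 'QQQQQYQ' from pos 2. Output: "AQQQQQQYQQQQQQYQ"
Token 7: literal('S'). Output: "AQQQQQQYQQQQQQYQS"
Token 8: backref(off=1, len=1). Copied 'S' from pos 16. Output: "AQQQQQQYQQQQQQYQSS"
Token 9: literal('S'). Output: "AQQQQQQYQQQQQQYQSSS"

Answer: AQQQQQQYQQQQQQYQSSS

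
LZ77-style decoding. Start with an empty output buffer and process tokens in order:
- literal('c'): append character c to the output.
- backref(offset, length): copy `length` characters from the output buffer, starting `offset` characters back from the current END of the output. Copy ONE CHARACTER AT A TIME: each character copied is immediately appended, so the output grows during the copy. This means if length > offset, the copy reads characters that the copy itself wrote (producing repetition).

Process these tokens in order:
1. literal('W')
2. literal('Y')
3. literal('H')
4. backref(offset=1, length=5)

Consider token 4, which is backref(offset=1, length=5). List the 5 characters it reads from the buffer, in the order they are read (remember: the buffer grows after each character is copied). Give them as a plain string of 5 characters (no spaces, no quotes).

Answer: HHHHH

Derivation:
Token 1: literal('W'). Output: "W"
Token 2: literal('Y'). Output: "WY"
Token 3: literal('H'). Output: "WYH"
Token 4: backref(off=1, len=5). Buffer before: "WYH" (len 3)
  byte 1: read out[2]='H', append. Buffer now: "WYHH"
  byte 2: read out[3]='H', append. Buffer now: "WYHHH"
  byte 3: read out[4]='H', append. Buffer now: "WYHHHH"
  byte 4: read out[5]='H', append. Buffer now: "WYHHHHH"
  byte 5: read out[6]='H', append. Buffer now: "WYHHHHHH"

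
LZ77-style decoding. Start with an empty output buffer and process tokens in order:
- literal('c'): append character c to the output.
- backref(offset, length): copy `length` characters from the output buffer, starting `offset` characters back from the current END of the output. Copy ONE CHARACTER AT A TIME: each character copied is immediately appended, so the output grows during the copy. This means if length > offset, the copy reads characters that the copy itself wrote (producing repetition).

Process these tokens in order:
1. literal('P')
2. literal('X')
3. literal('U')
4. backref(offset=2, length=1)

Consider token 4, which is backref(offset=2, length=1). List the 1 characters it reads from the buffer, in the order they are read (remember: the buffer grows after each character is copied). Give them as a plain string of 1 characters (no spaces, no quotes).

Answer: X

Derivation:
Token 1: literal('P'). Output: "P"
Token 2: literal('X'). Output: "PX"
Token 3: literal('U'). Output: "PXU"
Token 4: backref(off=2, len=1). Buffer before: "PXU" (len 3)
  byte 1: read out[1]='X', append. Buffer now: "PXUX"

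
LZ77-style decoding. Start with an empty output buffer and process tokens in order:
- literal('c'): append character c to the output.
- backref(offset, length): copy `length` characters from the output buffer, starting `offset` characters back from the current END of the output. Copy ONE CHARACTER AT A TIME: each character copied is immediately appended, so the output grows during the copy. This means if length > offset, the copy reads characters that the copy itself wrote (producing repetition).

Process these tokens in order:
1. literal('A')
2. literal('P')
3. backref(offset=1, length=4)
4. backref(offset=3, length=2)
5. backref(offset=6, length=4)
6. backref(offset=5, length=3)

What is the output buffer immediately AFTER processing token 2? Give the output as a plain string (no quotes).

Answer: AP

Derivation:
Token 1: literal('A'). Output: "A"
Token 2: literal('P'). Output: "AP"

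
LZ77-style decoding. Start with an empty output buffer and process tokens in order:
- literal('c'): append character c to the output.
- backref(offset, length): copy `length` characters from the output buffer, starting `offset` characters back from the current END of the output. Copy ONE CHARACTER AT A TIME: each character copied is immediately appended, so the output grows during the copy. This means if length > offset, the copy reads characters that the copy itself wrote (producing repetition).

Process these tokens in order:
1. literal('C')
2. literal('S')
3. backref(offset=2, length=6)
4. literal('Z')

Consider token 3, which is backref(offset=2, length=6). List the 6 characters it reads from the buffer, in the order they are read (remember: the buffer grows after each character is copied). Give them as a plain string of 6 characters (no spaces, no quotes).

Answer: CSCSCS

Derivation:
Token 1: literal('C'). Output: "C"
Token 2: literal('S'). Output: "CS"
Token 3: backref(off=2, len=6). Buffer before: "CS" (len 2)
  byte 1: read out[0]='C', append. Buffer now: "CSC"
  byte 2: read out[1]='S', append. Buffer now: "CSCS"
  byte 3: read out[2]='C', append. Buffer now: "CSCSC"
  byte 4: read out[3]='S', append. Buffer now: "CSCSCS"
  byte 5: read out[4]='C', append. Buffer now: "CSCSCSC"
  byte 6: read out[5]='S', append. Buffer now: "CSCSCSCS"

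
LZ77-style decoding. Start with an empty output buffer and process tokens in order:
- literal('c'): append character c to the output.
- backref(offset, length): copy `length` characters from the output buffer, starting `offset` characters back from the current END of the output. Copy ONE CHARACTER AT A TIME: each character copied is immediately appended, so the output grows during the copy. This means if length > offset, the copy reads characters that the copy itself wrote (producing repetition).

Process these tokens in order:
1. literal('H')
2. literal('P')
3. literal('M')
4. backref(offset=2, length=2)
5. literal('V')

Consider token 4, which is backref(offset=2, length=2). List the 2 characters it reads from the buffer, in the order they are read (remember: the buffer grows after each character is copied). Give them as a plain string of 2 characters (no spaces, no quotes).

Answer: PM

Derivation:
Token 1: literal('H'). Output: "H"
Token 2: literal('P'). Output: "HP"
Token 3: literal('M'). Output: "HPM"
Token 4: backref(off=2, len=2). Buffer before: "HPM" (len 3)
  byte 1: read out[1]='P', append. Buffer now: "HPMP"
  byte 2: read out[2]='M', append. Buffer now: "HPMPM"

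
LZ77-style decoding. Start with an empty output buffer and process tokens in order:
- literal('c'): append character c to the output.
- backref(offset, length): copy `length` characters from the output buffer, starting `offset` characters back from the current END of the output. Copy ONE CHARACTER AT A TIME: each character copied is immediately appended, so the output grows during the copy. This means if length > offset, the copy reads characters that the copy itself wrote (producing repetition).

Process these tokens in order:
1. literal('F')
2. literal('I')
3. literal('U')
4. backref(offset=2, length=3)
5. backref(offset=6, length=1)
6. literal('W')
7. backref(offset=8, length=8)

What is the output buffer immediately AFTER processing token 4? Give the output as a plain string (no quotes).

Answer: FIUIUI

Derivation:
Token 1: literal('F'). Output: "F"
Token 2: literal('I'). Output: "FI"
Token 3: literal('U'). Output: "FIU"
Token 4: backref(off=2, len=3) (overlapping!). Copied 'IUI' from pos 1. Output: "FIUIUI"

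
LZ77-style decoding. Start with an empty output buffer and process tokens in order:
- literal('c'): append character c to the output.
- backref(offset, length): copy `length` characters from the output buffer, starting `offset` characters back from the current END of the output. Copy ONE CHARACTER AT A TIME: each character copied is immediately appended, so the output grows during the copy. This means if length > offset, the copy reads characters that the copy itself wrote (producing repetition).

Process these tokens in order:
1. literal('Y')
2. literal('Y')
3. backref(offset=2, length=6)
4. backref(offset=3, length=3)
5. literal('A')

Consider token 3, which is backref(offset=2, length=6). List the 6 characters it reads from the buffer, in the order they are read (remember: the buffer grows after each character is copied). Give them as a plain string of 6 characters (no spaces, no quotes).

Token 1: literal('Y'). Output: "Y"
Token 2: literal('Y'). Output: "YY"
Token 3: backref(off=2, len=6). Buffer before: "YY" (len 2)
  byte 1: read out[0]='Y', append. Buffer now: "YYY"
  byte 2: read out[1]='Y', append. Buffer now: "YYYY"
  byte 3: read out[2]='Y', append. Buffer now: "YYYYY"
  byte 4: read out[3]='Y', append. Buffer now: "YYYYYY"
  byte 5: read out[4]='Y', append. Buffer now: "YYYYYYY"
  byte 6: read out[5]='Y', append. Buffer now: "YYYYYYYY"

Answer: YYYYYY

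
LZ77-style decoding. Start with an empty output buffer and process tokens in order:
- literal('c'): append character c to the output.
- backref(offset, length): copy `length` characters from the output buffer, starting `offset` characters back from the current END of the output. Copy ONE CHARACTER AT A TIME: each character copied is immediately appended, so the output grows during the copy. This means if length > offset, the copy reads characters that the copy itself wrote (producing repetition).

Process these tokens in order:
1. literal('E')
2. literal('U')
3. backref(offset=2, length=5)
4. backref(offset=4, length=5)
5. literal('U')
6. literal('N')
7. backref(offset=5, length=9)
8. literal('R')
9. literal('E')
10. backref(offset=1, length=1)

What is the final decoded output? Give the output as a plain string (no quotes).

Answer: EUEUEUEUEUEUUNUEUUNUEUUREE

Derivation:
Token 1: literal('E'). Output: "E"
Token 2: literal('U'). Output: "EU"
Token 3: backref(off=2, len=5) (overlapping!). Copied 'EUEUE' from pos 0. Output: "EUEUEUE"
Token 4: backref(off=4, len=5) (overlapping!). Copied 'UEUEU' from pos 3. Output: "EUEUEUEUEUEU"
Token 5: literal('U'). Output: "EUEUEUEUEUEUU"
Token 6: literal('N'). Output: "EUEUEUEUEUEUUN"
Token 7: backref(off=5, len=9) (overlapping!). Copied 'UEUUNUEUU' from pos 9. Output: "EUEUEUEUEUEUUNUEUUNUEUU"
Token 8: literal('R'). Output: "EUEUEUEUEUEUUNUEUUNUEUUR"
Token 9: literal('E'). Output: "EUEUEUEUEUEUUNUEUUNUEUURE"
Token 10: backref(off=1, len=1). Copied 'E' from pos 24. Output: "EUEUEUEUEUEUUNUEUUNUEUUREE"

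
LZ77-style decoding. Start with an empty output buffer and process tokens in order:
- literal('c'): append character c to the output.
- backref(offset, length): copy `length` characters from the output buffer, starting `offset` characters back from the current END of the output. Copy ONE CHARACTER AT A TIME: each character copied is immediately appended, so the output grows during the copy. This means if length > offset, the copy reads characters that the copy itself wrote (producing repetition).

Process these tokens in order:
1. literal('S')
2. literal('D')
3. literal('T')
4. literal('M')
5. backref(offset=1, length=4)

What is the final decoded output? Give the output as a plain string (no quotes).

Answer: SDTMMMMM

Derivation:
Token 1: literal('S'). Output: "S"
Token 2: literal('D'). Output: "SD"
Token 3: literal('T'). Output: "SDT"
Token 4: literal('M'). Output: "SDTM"
Token 5: backref(off=1, len=4) (overlapping!). Copied 'MMMM' from pos 3. Output: "SDTMMMMM"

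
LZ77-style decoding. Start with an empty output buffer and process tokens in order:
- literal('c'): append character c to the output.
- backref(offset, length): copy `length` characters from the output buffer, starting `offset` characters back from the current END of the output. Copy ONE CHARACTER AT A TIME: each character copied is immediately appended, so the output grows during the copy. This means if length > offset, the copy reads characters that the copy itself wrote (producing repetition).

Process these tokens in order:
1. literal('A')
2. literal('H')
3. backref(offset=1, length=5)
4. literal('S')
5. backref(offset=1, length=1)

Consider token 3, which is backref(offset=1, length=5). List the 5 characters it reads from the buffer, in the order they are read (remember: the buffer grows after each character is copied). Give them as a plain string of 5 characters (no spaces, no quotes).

Token 1: literal('A'). Output: "A"
Token 2: literal('H'). Output: "AH"
Token 3: backref(off=1, len=5). Buffer before: "AH" (len 2)
  byte 1: read out[1]='H', append. Buffer now: "AHH"
  byte 2: read out[2]='H', append. Buffer now: "AHHH"
  byte 3: read out[3]='H', append. Buffer now: "AHHHH"
  byte 4: read out[4]='H', append. Buffer now: "AHHHHH"
  byte 5: read out[5]='H', append. Buffer now: "AHHHHHH"

Answer: HHHHH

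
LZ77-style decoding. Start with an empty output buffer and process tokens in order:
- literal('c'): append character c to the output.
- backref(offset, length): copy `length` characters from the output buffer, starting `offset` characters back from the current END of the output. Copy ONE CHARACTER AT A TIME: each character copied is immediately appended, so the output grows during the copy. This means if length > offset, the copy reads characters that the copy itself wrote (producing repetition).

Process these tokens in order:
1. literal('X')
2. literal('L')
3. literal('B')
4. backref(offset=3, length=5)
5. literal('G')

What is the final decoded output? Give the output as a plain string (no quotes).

Answer: XLBXLBXLG

Derivation:
Token 1: literal('X'). Output: "X"
Token 2: literal('L'). Output: "XL"
Token 3: literal('B'). Output: "XLB"
Token 4: backref(off=3, len=5) (overlapping!). Copied 'XLBXL' from pos 0. Output: "XLBXLBXL"
Token 5: literal('G'). Output: "XLBXLBXLG"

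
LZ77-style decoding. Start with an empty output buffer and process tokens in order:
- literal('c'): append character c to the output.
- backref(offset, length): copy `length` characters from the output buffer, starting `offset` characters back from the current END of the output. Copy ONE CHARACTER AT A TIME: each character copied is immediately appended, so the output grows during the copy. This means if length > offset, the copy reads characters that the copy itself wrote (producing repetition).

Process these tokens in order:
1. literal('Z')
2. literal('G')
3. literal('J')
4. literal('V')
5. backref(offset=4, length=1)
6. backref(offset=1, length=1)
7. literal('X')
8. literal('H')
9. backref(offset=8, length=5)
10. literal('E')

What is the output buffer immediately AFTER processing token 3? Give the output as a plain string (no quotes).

Token 1: literal('Z'). Output: "Z"
Token 2: literal('G'). Output: "ZG"
Token 3: literal('J'). Output: "ZGJ"

Answer: ZGJ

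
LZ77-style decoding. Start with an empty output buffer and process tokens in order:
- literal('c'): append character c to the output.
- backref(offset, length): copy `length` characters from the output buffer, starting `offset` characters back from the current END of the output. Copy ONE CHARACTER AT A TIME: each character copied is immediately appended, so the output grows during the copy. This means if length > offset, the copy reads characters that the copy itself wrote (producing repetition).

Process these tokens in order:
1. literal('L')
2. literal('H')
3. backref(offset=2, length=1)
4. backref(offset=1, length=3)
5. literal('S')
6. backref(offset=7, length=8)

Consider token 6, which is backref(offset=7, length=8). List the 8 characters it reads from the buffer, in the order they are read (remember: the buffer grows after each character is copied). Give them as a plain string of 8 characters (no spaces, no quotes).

Answer: LHLLLLSL

Derivation:
Token 1: literal('L'). Output: "L"
Token 2: literal('H'). Output: "LH"
Token 3: backref(off=2, len=1). Copied 'L' from pos 0. Output: "LHL"
Token 4: backref(off=1, len=3) (overlapping!). Copied 'LLL' from pos 2. Output: "LHLLLL"
Token 5: literal('S'). Output: "LHLLLLS"
Token 6: backref(off=7, len=8). Buffer before: "LHLLLLS" (len 7)
  byte 1: read out[0]='L', append. Buffer now: "LHLLLLSL"
  byte 2: read out[1]='H', append. Buffer now: "LHLLLLSLH"
  byte 3: read out[2]='L', append. Buffer now: "LHLLLLSLHL"
  byte 4: read out[3]='L', append. Buffer now: "LHLLLLSLHLL"
  byte 5: read out[4]='L', append. Buffer now: "LHLLLLSLHLLL"
  byte 6: read out[5]='L', append. Buffer now: "LHLLLLSLHLLLL"
  byte 7: read out[6]='S', append. Buffer now: "LHLLLLSLHLLLLS"
  byte 8: read out[7]='L', append. Buffer now: "LHLLLLSLHLLLLSL"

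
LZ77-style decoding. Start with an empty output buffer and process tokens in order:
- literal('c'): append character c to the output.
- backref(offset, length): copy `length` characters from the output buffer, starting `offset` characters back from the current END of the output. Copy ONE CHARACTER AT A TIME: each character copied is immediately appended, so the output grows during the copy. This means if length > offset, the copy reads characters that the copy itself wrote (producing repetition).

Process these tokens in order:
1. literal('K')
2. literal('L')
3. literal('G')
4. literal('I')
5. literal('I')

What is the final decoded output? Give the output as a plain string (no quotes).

Token 1: literal('K'). Output: "K"
Token 2: literal('L'). Output: "KL"
Token 3: literal('G'). Output: "KLG"
Token 4: literal('I'). Output: "KLGI"
Token 5: literal('I'). Output: "KLGII"

Answer: KLGII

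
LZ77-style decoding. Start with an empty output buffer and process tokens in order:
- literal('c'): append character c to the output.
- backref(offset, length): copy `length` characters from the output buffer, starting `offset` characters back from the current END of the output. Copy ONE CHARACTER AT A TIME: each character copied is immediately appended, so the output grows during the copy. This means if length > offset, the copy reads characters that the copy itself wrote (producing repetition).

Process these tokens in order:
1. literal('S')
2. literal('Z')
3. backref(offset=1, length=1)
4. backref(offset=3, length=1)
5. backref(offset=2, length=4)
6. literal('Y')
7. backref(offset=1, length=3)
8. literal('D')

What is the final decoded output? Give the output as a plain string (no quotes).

Token 1: literal('S'). Output: "S"
Token 2: literal('Z'). Output: "SZ"
Token 3: backref(off=1, len=1). Copied 'Z' from pos 1. Output: "SZZ"
Token 4: backref(off=3, len=1). Copied 'S' from pos 0. Output: "SZZS"
Token 5: backref(off=2, len=4) (overlapping!). Copied 'ZSZS' from pos 2. Output: "SZZSZSZS"
Token 6: literal('Y'). Output: "SZZSZSZSY"
Token 7: backref(off=1, len=3) (overlapping!). Copied 'YYY' from pos 8. Output: "SZZSZSZSYYYY"
Token 8: literal('D'). Output: "SZZSZSZSYYYYD"

Answer: SZZSZSZSYYYYD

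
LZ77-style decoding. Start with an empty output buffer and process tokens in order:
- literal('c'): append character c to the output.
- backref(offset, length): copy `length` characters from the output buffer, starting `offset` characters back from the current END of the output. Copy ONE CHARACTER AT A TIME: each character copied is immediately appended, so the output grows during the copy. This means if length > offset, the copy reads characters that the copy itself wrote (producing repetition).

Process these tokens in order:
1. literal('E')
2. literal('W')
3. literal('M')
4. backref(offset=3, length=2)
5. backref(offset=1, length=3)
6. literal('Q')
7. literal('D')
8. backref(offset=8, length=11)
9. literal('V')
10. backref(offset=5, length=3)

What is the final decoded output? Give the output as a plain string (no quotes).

Token 1: literal('E'). Output: "E"
Token 2: literal('W'). Output: "EW"
Token 3: literal('M'). Output: "EWM"
Token 4: backref(off=3, len=2). Copied 'EW' from pos 0. Output: "EWMEW"
Token 5: backref(off=1, len=3) (overlapping!). Copied 'WWW' from pos 4. Output: "EWMEWWWW"
Token 6: literal('Q'). Output: "EWMEWWWWQ"
Token 7: literal('D'). Output: "EWMEWWWWQD"
Token 8: backref(off=8, len=11) (overlapping!). Copied 'MEWWWWQDMEW' from pos 2. Output: "EWMEWWWWQDMEWWWWQDMEW"
Token 9: literal('V'). Output: "EWMEWWWWQDMEWWWWQDMEWV"
Token 10: backref(off=5, len=3). Copied 'DME' from pos 17. Output: "EWMEWWWWQDMEWWWWQDMEWVDME"

Answer: EWMEWWWWQDMEWWWWQDMEWVDME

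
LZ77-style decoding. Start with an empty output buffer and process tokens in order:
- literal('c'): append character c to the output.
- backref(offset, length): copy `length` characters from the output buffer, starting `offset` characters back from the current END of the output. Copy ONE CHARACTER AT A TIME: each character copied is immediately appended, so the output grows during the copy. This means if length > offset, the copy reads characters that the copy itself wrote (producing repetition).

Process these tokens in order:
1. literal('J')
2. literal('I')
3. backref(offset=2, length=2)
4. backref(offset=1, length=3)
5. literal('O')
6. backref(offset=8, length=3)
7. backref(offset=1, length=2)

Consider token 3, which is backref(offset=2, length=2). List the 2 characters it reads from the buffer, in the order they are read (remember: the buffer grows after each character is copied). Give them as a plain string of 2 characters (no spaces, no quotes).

Answer: JI

Derivation:
Token 1: literal('J'). Output: "J"
Token 2: literal('I'). Output: "JI"
Token 3: backref(off=2, len=2). Buffer before: "JI" (len 2)
  byte 1: read out[0]='J', append. Buffer now: "JIJ"
  byte 2: read out[1]='I', append. Buffer now: "JIJI"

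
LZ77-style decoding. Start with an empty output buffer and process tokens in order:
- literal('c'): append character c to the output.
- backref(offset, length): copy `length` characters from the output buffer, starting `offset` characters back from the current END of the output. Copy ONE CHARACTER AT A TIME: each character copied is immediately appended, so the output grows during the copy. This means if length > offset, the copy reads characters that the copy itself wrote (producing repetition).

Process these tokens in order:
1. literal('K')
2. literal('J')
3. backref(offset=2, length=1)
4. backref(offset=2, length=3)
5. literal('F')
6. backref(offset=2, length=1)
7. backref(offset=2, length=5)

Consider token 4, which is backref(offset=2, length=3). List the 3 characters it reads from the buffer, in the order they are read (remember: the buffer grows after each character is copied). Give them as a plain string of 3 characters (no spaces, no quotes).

Token 1: literal('K'). Output: "K"
Token 2: literal('J'). Output: "KJ"
Token 3: backref(off=2, len=1). Copied 'K' from pos 0. Output: "KJK"
Token 4: backref(off=2, len=3). Buffer before: "KJK" (len 3)
  byte 1: read out[1]='J', append. Buffer now: "KJKJ"
  byte 2: read out[2]='K', append. Buffer now: "KJKJK"
  byte 3: read out[3]='J', append. Buffer now: "KJKJKJ"

Answer: JKJ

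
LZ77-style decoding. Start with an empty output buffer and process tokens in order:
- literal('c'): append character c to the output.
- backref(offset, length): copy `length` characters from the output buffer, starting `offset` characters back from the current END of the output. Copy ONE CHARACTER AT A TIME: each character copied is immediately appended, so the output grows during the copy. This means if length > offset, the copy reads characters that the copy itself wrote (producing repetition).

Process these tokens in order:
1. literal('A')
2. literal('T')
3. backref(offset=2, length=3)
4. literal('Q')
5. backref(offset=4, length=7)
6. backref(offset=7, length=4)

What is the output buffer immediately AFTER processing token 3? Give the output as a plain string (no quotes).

Token 1: literal('A'). Output: "A"
Token 2: literal('T'). Output: "AT"
Token 3: backref(off=2, len=3) (overlapping!). Copied 'ATA' from pos 0. Output: "ATATA"

Answer: ATATA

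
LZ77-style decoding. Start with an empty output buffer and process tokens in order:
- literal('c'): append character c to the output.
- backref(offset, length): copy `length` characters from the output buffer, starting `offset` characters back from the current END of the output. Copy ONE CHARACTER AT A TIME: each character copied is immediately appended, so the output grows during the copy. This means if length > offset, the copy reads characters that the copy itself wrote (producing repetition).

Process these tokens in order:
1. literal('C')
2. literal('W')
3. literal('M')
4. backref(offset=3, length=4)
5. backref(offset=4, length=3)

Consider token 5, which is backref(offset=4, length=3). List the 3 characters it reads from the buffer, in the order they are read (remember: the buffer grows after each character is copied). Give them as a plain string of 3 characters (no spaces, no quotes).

Answer: CWM

Derivation:
Token 1: literal('C'). Output: "C"
Token 2: literal('W'). Output: "CW"
Token 3: literal('M'). Output: "CWM"
Token 4: backref(off=3, len=4) (overlapping!). Copied 'CWMC' from pos 0. Output: "CWMCWMC"
Token 5: backref(off=4, len=3). Buffer before: "CWMCWMC" (len 7)
  byte 1: read out[3]='C', append. Buffer now: "CWMCWMCC"
  byte 2: read out[4]='W', append. Buffer now: "CWMCWMCCW"
  byte 3: read out[5]='M', append. Buffer now: "CWMCWMCCWM"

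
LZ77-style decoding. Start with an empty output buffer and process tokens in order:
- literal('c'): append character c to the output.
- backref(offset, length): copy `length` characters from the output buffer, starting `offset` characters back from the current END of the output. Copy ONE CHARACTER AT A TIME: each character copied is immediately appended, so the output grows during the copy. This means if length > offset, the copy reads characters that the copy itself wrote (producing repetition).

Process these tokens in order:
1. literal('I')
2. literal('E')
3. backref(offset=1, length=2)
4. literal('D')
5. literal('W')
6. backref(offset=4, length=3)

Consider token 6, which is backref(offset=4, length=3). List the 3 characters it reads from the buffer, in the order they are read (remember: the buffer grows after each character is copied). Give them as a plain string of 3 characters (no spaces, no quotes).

Token 1: literal('I'). Output: "I"
Token 2: literal('E'). Output: "IE"
Token 3: backref(off=1, len=2) (overlapping!). Copied 'EE' from pos 1. Output: "IEEE"
Token 4: literal('D'). Output: "IEEED"
Token 5: literal('W'). Output: "IEEEDW"
Token 6: backref(off=4, len=3). Buffer before: "IEEEDW" (len 6)
  byte 1: read out[2]='E', append. Buffer now: "IEEEDWE"
  byte 2: read out[3]='E', append. Buffer now: "IEEEDWEE"
  byte 3: read out[4]='D', append. Buffer now: "IEEEDWEED"

Answer: EED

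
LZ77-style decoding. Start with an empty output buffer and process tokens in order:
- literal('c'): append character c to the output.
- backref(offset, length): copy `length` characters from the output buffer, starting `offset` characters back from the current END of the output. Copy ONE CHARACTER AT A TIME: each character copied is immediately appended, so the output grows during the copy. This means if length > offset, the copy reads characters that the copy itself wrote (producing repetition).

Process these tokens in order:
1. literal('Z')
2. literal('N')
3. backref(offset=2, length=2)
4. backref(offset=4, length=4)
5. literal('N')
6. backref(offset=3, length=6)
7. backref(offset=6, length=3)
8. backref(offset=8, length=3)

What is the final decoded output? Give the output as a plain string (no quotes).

Answer: ZNZNZNZNNZNNZNNZNNNNZ

Derivation:
Token 1: literal('Z'). Output: "Z"
Token 2: literal('N'). Output: "ZN"
Token 3: backref(off=2, len=2). Copied 'ZN' from pos 0. Output: "ZNZN"
Token 4: backref(off=4, len=4). Copied 'ZNZN' from pos 0. Output: "ZNZNZNZN"
Token 5: literal('N'). Output: "ZNZNZNZNN"
Token 6: backref(off=3, len=6) (overlapping!). Copied 'ZNNZNN' from pos 6. Output: "ZNZNZNZNNZNNZNN"
Token 7: backref(off=6, len=3). Copied 'ZNN' from pos 9. Output: "ZNZNZNZNNZNNZNNZNN"
Token 8: backref(off=8, len=3). Copied 'NNZ' from pos 10. Output: "ZNZNZNZNNZNNZNNZNNNNZ"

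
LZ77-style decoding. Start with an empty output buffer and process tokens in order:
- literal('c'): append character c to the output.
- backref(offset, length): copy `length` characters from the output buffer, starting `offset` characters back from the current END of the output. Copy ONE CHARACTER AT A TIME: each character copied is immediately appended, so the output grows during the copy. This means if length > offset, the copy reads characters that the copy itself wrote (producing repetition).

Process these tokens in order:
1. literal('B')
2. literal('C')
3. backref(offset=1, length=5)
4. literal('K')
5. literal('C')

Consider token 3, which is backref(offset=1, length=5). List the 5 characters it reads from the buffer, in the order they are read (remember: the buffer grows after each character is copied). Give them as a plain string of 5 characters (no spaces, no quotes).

Answer: CCCCC

Derivation:
Token 1: literal('B'). Output: "B"
Token 2: literal('C'). Output: "BC"
Token 3: backref(off=1, len=5). Buffer before: "BC" (len 2)
  byte 1: read out[1]='C', append. Buffer now: "BCC"
  byte 2: read out[2]='C', append. Buffer now: "BCCC"
  byte 3: read out[3]='C', append. Buffer now: "BCCCC"
  byte 4: read out[4]='C', append. Buffer now: "BCCCCC"
  byte 5: read out[5]='C', append. Buffer now: "BCCCCCC"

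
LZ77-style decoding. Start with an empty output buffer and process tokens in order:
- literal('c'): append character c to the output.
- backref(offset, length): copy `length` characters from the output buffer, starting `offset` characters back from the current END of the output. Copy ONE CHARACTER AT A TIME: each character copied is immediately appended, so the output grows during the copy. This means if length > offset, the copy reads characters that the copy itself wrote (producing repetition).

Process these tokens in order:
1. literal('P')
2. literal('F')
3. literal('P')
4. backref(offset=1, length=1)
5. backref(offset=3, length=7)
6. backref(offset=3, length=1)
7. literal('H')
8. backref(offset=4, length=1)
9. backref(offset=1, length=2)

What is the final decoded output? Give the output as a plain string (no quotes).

Answer: PFPPFPPFPPFPHPPP

Derivation:
Token 1: literal('P'). Output: "P"
Token 2: literal('F'). Output: "PF"
Token 3: literal('P'). Output: "PFP"
Token 4: backref(off=1, len=1). Copied 'P' from pos 2. Output: "PFPP"
Token 5: backref(off=3, len=7) (overlapping!). Copied 'FPPFPPF' from pos 1. Output: "PFPPFPPFPPF"
Token 6: backref(off=3, len=1). Copied 'P' from pos 8. Output: "PFPPFPPFPPFP"
Token 7: literal('H'). Output: "PFPPFPPFPPFPH"
Token 8: backref(off=4, len=1). Copied 'P' from pos 9. Output: "PFPPFPPFPPFPHP"
Token 9: backref(off=1, len=2) (overlapping!). Copied 'PP' from pos 13. Output: "PFPPFPPFPPFPHPPP"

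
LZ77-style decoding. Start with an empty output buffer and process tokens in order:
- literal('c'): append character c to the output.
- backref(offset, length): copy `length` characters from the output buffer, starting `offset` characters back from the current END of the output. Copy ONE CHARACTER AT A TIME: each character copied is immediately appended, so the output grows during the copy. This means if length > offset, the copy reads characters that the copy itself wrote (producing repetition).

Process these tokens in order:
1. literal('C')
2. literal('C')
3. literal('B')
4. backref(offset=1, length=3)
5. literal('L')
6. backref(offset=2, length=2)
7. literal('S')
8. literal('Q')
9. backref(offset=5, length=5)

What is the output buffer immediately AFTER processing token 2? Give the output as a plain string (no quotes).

Token 1: literal('C'). Output: "C"
Token 2: literal('C'). Output: "CC"

Answer: CC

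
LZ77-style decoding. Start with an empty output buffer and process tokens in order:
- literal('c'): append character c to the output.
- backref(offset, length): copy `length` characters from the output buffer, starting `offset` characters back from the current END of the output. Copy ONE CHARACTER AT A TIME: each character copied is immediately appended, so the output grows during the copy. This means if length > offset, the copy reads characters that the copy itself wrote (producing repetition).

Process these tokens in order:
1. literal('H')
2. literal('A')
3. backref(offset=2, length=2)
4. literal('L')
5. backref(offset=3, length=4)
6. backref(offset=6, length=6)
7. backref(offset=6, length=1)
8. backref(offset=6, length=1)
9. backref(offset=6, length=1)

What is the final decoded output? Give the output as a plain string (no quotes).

Token 1: literal('H'). Output: "H"
Token 2: literal('A'). Output: "HA"
Token 3: backref(off=2, len=2). Copied 'HA' from pos 0. Output: "HAHA"
Token 4: literal('L'). Output: "HAHAL"
Token 5: backref(off=3, len=4) (overlapping!). Copied 'HALH' from pos 2. Output: "HAHALHALH"
Token 6: backref(off=6, len=6). Copied 'ALHALH' from pos 3. Output: "HAHALHALHALHALH"
Token 7: backref(off=6, len=1). Copied 'A' from pos 9. Output: "HAHALHALHALHALHA"
Token 8: backref(off=6, len=1). Copied 'L' from pos 10. Output: "HAHALHALHALHALHAL"
Token 9: backref(off=6, len=1). Copied 'H' from pos 11. Output: "HAHALHALHALHALHALH"

Answer: HAHALHALHALHALHALH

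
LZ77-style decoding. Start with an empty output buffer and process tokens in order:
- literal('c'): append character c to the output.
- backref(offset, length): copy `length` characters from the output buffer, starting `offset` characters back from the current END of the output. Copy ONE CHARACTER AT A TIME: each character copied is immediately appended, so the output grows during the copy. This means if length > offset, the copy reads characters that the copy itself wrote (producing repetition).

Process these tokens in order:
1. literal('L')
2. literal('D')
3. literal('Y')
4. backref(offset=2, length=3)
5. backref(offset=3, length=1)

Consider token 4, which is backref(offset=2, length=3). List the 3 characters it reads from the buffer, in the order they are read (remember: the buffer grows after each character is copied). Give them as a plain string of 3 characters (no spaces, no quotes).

Token 1: literal('L'). Output: "L"
Token 2: literal('D'). Output: "LD"
Token 3: literal('Y'). Output: "LDY"
Token 4: backref(off=2, len=3). Buffer before: "LDY" (len 3)
  byte 1: read out[1]='D', append. Buffer now: "LDYD"
  byte 2: read out[2]='Y', append. Buffer now: "LDYDY"
  byte 3: read out[3]='D', append. Buffer now: "LDYDYD"

Answer: DYD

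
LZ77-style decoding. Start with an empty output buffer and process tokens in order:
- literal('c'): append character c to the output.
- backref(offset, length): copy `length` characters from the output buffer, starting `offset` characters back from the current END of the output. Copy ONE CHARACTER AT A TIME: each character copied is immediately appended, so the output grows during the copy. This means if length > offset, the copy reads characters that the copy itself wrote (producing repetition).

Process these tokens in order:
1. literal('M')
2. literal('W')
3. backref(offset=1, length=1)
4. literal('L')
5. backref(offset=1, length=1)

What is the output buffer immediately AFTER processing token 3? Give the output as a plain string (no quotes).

Answer: MWW

Derivation:
Token 1: literal('M'). Output: "M"
Token 2: literal('W'). Output: "MW"
Token 3: backref(off=1, len=1). Copied 'W' from pos 1. Output: "MWW"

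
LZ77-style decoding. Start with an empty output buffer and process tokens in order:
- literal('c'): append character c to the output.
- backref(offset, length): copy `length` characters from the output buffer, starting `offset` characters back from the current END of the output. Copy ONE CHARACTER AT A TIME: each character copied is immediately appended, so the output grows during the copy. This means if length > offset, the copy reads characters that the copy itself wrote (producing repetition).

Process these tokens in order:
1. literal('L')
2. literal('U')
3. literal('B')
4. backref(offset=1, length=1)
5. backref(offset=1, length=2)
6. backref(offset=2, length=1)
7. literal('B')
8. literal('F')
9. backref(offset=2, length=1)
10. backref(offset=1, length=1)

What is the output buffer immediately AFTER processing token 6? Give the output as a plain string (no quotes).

Token 1: literal('L'). Output: "L"
Token 2: literal('U'). Output: "LU"
Token 3: literal('B'). Output: "LUB"
Token 4: backref(off=1, len=1). Copied 'B' from pos 2. Output: "LUBB"
Token 5: backref(off=1, len=2) (overlapping!). Copied 'BB' from pos 3. Output: "LUBBBB"
Token 6: backref(off=2, len=1). Copied 'B' from pos 4. Output: "LUBBBBB"

Answer: LUBBBBB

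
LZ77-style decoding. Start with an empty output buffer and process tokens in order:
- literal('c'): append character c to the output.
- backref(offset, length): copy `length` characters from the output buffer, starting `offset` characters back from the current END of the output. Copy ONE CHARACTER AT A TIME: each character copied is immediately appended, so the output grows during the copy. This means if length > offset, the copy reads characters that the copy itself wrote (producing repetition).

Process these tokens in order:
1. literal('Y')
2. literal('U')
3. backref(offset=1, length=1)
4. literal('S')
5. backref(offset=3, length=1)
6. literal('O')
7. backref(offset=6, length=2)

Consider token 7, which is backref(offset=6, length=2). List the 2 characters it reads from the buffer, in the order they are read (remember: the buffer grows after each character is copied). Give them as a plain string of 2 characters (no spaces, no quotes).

Token 1: literal('Y'). Output: "Y"
Token 2: literal('U'). Output: "YU"
Token 3: backref(off=1, len=1). Copied 'U' from pos 1. Output: "YUU"
Token 4: literal('S'). Output: "YUUS"
Token 5: backref(off=3, len=1). Copied 'U' from pos 1. Output: "YUUSU"
Token 6: literal('O'). Output: "YUUSUO"
Token 7: backref(off=6, len=2). Buffer before: "YUUSUO" (len 6)
  byte 1: read out[0]='Y', append. Buffer now: "YUUSUOY"
  byte 2: read out[1]='U', append. Buffer now: "YUUSUOYU"

Answer: YU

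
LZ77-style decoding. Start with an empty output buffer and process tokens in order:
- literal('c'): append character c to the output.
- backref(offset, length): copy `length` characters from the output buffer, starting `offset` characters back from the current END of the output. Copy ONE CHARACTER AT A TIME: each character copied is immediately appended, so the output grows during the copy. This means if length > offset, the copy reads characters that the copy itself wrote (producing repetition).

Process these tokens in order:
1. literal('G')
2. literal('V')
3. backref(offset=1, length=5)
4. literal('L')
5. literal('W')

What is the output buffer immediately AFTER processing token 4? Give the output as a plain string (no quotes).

Token 1: literal('G'). Output: "G"
Token 2: literal('V'). Output: "GV"
Token 3: backref(off=1, len=5) (overlapping!). Copied 'VVVVV' from pos 1. Output: "GVVVVVV"
Token 4: literal('L'). Output: "GVVVVVVL"

Answer: GVVVVVVL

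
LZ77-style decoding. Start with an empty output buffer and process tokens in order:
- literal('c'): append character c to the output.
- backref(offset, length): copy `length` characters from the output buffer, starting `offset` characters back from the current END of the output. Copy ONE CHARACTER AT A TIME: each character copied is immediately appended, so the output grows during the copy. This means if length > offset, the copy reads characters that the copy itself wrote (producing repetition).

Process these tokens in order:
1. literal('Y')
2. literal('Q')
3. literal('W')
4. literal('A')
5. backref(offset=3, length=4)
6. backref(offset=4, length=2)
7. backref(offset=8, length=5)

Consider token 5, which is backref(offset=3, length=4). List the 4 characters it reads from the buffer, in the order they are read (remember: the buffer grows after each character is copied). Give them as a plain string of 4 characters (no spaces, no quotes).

Answer: QWAQ

Derivation:
Token 1: literal('Y'). Output: "Y"
Token 2: literal('Q'). Output: "YQ"
Token 3: literal('W'). Output: "YQW"
Token 4: literal('A'). Output: "YQWA"
Token 5: backref(off=3, len=4). Buffer before: "YQWA" (len 4)
  byte 1: read out[1]='Q', append. Buffer now: "YQWAQ"
  byte 2: read out[2]='W', append. Buffer now: "YQWAQW"
  byte 3: read out[3]='A', append. Buffer now: "YQWAQWA"
  byte 4: read out[4]='Q', append. Buffer now: "YQWAQWAQ"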